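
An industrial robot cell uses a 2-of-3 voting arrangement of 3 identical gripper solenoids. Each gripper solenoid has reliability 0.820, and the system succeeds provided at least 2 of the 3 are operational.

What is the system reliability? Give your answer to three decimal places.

R = Σ_{i=2}^{3} C(3,i) p^i (1−p)^{3−i} with p = 0.820
C(3,2)·0.820^2·0.180^1 = 0.36310
C(3,3)·0.820^3·0.180^0 = 0.55137
Sum = 0.914

0.914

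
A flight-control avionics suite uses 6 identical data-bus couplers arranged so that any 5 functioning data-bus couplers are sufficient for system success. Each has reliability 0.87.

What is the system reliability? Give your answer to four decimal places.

0.8224

R = Σ_{i=5}^{6} C(6,i) p^i (1−p)^{6−i} with p = 0.87
C(6,5)·0.87^5·0.13^1 = 0.388768
C(6,6)·0.87^6·0.13^0 = 0.433626
Sum = 0.8224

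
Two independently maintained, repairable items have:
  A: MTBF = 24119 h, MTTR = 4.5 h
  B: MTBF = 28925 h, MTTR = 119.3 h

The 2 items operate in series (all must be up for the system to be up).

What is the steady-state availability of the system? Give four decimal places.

0.9957

A(A) = MTBF/(MTBF+MTTR) = 24119/(24119+4.5) = 0.999813
A(B) = MTBF/(MTBF+MTTR) = 28925/(28925+119.3) = 0.995892
Series availability: 0.999813 × 0.995892 = 0.9957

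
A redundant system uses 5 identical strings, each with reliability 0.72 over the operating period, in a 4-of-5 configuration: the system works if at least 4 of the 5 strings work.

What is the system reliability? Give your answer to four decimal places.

R = Σ_{i=4}^{5} C(5,i) p^i (1−p)^{5−i} with p = 0.72
C(5,4)·0.72^4·0.28^1 = 0.376234
C(5,5)·0.72^5·0.28^0 = 0.193492
Sum = 0.5697

0.5697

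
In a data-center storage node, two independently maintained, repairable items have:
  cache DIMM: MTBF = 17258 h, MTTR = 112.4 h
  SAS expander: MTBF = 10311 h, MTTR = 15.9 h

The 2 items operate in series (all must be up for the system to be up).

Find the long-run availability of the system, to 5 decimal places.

A(cache DIMM) = MTBF/(MTBF+MTTR) = 17258/(17258+112.4) = 0.993529
A(SAS expander) = MTBF/(MTBF+MTTR) = 10311/(10311+15.9) = 0.998460
Series availability: 0.993529 × 0.998460 = 0.99200

0.99200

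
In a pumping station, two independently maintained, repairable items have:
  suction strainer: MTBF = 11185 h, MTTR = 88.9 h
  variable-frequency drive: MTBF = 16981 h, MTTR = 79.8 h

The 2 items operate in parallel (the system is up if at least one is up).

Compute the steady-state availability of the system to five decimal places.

A(suction strainer) = MTBF/(MTBF+MTTR) = 11185/(11185+88.9) = 0.992115
A(variable-frequency drive) = MTBF/(MTBF+MTTR) = 16981/(16981+79.8) = 0.995323
Parallel availability: 1 − (1 − 0.992115)(1 − 0.995323) = 0.99996

0.99996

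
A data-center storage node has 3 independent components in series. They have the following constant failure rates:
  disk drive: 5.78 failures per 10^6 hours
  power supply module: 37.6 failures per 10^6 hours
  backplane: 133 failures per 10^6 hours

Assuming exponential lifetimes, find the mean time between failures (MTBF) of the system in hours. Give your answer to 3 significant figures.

Series of exponential components: λ_sys = Σ λ_i
λ_sys = 0.00000578 + 0.0000376 + 0.000133 = 1.7638e-04 /h
MTBF = 1 / λ_sys = 5670 h

5670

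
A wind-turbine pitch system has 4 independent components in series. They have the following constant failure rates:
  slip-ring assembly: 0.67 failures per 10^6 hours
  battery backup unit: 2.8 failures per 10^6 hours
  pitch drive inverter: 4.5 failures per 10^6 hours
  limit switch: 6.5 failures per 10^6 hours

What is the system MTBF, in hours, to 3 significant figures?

69100

Series of exponential components: λ_sys = Σ λ_i
λ_sys = 0.00000067 + 0.0000028 + 0.0000045 + 0.0000065 = 1.4470e-05 /h
MTBF = 1 / λ_sys = 69100 h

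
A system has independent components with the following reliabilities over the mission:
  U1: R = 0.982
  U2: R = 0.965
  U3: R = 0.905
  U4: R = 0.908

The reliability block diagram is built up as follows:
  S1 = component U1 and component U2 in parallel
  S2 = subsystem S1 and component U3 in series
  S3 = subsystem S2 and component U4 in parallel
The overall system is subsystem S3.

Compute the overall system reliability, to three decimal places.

0.991

Parallel (U1 and U2): 1 − (1 − 0.98200)(1 − 0.96500) = 0.99937
Series ([0.99937] and U3): 0.99937 × 0.90500 = 0.90443
Parallel ([0.90443] and U4): 1 − (1 − 0.90443)(1 − 0.90800) = 0.991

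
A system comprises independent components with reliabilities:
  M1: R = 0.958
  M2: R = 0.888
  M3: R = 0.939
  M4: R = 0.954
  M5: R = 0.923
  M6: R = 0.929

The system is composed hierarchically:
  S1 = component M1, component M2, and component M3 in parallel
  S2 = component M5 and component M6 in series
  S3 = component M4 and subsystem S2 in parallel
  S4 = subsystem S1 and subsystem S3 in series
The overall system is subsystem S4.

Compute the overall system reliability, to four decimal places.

Parallel (M1, M2, and M3): 1 − (1 − 0.958000)(1 − 0.888000)(1 − 0.939000) = 0.999713
Series (M5 and M6): 0.923000 × 0.929000 = 0.857467
Parallel (M4 and [0.857467]): 1 − (1 − 0.954000)(1 − 0.857467) = 0.993443
Series ([0.999713] and [0.993443]): 0.999713 × 0.993443 = 0.9932

0.9932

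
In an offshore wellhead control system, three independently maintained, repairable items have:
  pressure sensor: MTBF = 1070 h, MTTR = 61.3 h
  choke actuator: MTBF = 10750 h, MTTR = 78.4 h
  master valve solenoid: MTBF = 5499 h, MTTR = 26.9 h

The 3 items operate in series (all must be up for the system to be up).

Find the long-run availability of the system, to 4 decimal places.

0.9344

A(pressure sensor) = MTBF/(MTBF+MTTR) = 1070/(1070+61.3) = 0.945815
A(choke actuator) = MTBF/(MTBF+MTTR) = 10750/(10750+78.4) = 0.992760
A(master valve solenoid) = MTBF/(MTBF+MTTR) = 5499/(5499+26.9) = 0.995132
Series availability: 0.945815 × 0.992760 × 0.995132 = 0.9344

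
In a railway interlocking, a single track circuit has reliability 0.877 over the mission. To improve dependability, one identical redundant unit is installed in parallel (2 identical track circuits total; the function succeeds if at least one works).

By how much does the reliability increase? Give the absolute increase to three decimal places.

0.108

R_before = 0.877
R_after = 1 − (1 − 0.877)^2 = 0.985
ΔR = 0.985 − 0.877 = 0.108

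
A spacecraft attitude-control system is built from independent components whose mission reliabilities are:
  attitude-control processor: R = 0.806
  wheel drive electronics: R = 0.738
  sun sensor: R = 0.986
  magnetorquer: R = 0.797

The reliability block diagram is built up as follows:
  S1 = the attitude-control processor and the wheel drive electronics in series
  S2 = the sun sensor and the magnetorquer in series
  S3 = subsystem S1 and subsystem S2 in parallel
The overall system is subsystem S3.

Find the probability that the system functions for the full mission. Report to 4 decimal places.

Series (attitude-control processor and wheel drive electronics): 0.806000 × 0.738000 = 0.594828
Series (sun sensor and magnetorquer): 0.986000 × 0.797000 = 0.785842
Parallel ([0.594828] and [0.785842]): 1 − (1 − 0.594828)(1 − 0.785842) = 0.9132

0.9132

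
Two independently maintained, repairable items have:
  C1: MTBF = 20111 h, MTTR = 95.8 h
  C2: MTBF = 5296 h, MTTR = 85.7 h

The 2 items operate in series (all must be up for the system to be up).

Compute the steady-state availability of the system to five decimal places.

A(C1) = MTBF/(MTBF+MTTR) = 20111/(20111+95.8) = 0.995259
A(C2) = MTBF/(MTBF+MTTR) = 5296/(5296+85.7) = 0.984076
Series availability: 0.995259 × 0.984076 = 0.97941

0.97941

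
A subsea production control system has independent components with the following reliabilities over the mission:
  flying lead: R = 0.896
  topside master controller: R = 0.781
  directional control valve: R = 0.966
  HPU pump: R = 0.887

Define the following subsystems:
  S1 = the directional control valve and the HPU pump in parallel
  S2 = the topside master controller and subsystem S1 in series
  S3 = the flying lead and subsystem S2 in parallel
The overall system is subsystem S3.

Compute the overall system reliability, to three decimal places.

Parallel (directional control valve and HPU pump): 1 − (1 − 0.96600)(1 − 0.88700) = 0.99616
Series (topside master controller and [0.99616]): 0.78100 × 0.99616 = 0.77800
Parallel (flying lead and [0.77800]): 1 − (1 − 0.89600)(1 − 0.77800) = 0.977

0.977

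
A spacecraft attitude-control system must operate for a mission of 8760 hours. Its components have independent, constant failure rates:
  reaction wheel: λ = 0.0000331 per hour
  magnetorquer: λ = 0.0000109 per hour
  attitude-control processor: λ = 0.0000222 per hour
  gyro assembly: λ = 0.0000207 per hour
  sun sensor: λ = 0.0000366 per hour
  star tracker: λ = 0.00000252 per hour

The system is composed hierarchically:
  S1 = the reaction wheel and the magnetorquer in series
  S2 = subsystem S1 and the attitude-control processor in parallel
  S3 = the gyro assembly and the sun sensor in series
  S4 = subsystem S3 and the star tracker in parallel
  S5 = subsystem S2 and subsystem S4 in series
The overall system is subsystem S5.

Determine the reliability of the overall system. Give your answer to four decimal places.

R(reaction wheel) = exp(−0.0000331 × 8760) = 0.748296
R(magnetorquer) = exp(−0.0000109 × 8760) = 0.908933
R(attitude-control processor) = exp(−0.0000222 × 8760) = 0.823269
R(gyro assembly) = exp(−0.0000207 × 8760) = 0.834158
R(sun sensor) = exp(−0.0000366 × 8760) = 0.725702
R(star tracker) = exp(−0.00000252 × 8760) = 0.978167
Series (reaction wheel and magnetorquer): 0.748296 × 0.908933 = 0.680151
Parallel ([0.680151] and attitude-control processor): 1 − (1 − 0.680151)(1 − 0.823269) = 0.943473
Series (gyro assembly and sun sensor): 0.834158 × 0.725702 = 0.605350
Parallel ([0.605350] and star tracker): 1 − (1 − 0.605350)(1 − 0.978167) = 0.991384
Series ([0.943473] and [0.991384]): 0.943473 × 0.991384 = 0.9353

0.9353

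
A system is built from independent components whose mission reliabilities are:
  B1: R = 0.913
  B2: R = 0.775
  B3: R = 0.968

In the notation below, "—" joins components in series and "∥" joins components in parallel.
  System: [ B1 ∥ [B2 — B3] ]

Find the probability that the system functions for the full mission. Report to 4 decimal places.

Series (B2 and B3): 0.775000 × 0.968000 = 0.750200
Parallel (B1 and [0.750200]): 1 − (1 − 0.913000)(1 − 0.750200) = 0.9783

0.9783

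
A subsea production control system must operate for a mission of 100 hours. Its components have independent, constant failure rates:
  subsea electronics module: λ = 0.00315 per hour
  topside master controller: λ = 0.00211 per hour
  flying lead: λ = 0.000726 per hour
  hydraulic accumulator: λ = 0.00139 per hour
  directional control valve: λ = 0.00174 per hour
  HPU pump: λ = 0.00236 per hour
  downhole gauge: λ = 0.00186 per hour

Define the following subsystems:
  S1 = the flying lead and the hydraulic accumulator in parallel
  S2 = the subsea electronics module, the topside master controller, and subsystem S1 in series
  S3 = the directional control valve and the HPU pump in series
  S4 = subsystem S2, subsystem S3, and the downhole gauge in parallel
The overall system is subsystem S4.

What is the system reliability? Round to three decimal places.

R(subsea electronics module) = exp(−0.00315 × 100) = 0.72979
R(topside master controller) = exp(−0.00211 × 100) = 0.80977
R(flying lead) = exp(−0.000726 × 100) = 0.92997
R(hydraulic accumulator) = exp(−0.00139 × 100) = 0.87023
R(directional control valve) = exp(−0.00174 × 100) = 0.84030
R(HPU pump) = exp(−0.00236 × 100) = 0.78978
R(downhole gauge) = exp(−0.00186 × 100) = 0.83027
Parallel (flying lead and hydraulic accumulator): 1 − (1 − 0.92997)(1 − 0.87023) = 0.99091
Series (subsea electronics module, topside master controller, and [0.99091]): 0.72979 × 0.80977 × 0.99091 = 0.58559
Series (directional control valve and HPU pump): 0.84030 × 0.78978 = 0.66365
Parallel ([0.58559], [0.66365], and downhole gauge): 1 − (1 − 0.58559)(1 − 0.66365)(1 − 0.83027) = 0.976

0.976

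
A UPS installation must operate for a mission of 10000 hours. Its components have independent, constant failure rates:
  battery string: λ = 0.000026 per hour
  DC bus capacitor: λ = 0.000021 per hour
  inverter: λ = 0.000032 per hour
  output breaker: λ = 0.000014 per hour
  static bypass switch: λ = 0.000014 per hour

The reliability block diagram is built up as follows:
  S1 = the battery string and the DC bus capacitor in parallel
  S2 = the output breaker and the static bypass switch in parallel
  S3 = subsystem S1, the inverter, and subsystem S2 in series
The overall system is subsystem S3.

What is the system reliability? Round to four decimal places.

0.6828

R(battery string) = exp(−0.000026 × 10000) = 0.771052
R(DC bus capacitor) = exp(−0.000021 × 10000) = 0.810584
R(inverter) = exp(−0.000032 × 10000) = 0.726149
R(output breaker) = exp(−0.000014 × 10000) = 0.869358
R(static bypass switch) = exp(−0.000014 × 10000) = 0.869358
Parallel (battery string and DC bus capacitor): 1 − (1 − 0.771052)(1 − 0.810584) = 0.956634
Parallel (output breaker and static bypass switch): 1 − (1 − 0.869358)(1 − 0.869358) = 0.982933
Series ([0.956634], inverter, and [0.982933]): 0.956634 × 0.726149 × 0.982933 = 0.6828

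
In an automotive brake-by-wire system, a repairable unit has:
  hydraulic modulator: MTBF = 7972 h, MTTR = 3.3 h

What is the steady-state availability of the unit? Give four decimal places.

0.9996

A(hydraulic modulator) = MTBF/(MTBF+MTTR) = 7972/(7972+3.3) = 0.9996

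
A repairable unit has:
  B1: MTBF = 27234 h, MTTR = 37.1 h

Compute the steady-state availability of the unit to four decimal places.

A(B1) = MTBF/(MTBF+MTTR) = 27234/(27234+37.1) = 0.9986

0.9986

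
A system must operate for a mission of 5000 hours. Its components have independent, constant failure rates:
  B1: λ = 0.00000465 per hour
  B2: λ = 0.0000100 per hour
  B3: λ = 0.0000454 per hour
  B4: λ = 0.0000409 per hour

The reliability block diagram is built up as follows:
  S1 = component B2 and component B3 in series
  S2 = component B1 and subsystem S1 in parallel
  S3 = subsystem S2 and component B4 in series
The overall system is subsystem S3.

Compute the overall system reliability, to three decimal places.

R(B1) = exp(−0.00000465 × 5000) = 0.97702
R(B2) = exp(−0.0000100 × 5000) = 0.95123
R(B3) = exp(−0.0000454 × 5000) = 0.79692
R(B4) = exp(−0.0000409 × 5000) = 0.81505
Series (B2 and B3): 0.95123 × 0.79692 = 0.75805
Parallel (B1 and [0.75805]): 1 − (1 − 0.97702)(1 − 0.75805) = 0.99444
Series ([0.99444] and B4): 0.99444 × 0.81505 = 0.811

0.811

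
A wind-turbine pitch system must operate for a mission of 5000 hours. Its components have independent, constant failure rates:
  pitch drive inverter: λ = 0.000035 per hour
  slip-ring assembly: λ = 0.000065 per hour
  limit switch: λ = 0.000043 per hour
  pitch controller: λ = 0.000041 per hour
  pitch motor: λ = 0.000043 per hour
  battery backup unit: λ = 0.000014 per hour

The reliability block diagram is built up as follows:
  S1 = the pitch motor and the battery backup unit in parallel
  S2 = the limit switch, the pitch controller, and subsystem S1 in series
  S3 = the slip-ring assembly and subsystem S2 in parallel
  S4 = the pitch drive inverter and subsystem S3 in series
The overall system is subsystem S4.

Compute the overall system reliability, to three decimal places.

R(pitch drive inverter) = exp(−0.000035 × 5000) = 0.83946
R(slip-ring assembly) = exp(−0.000065 × 5000) = 0.72253
R(limit switch) = exp(−0.000043 × 5000) = 0.80654
R(pitch controller) = exp(−0.000041 × 5000) = 0.81465
R(pitch motor) = exp(−0.000043 × 5000) = 0.80654
R(battery backup unit) = exp(−0.000014 × 5000) = 0.93239
Parallel (pitch motor and battery backup unit): 1 − (1 − 0.80654)(1 − 0.93239) = 0.98692
Series (limit switch, pitch controller, and [0.98692]): 0.80654 × 0.81465 × 0.98692 = 0.64845
Parallel (slip-ring assembly and [0.64845]): 1 − (1 − 0.72253)(1 − 0.64845) = 0.90246
Series (pitch drive inverter and [0.90246]): 0.83946 × 0.90246 = 0.758

0.758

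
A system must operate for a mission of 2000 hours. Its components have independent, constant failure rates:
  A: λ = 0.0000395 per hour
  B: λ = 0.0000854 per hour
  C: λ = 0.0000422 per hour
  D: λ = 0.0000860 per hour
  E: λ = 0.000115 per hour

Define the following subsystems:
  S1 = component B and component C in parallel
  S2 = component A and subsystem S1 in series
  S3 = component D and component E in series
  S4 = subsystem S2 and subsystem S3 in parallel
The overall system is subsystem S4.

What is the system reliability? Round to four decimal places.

0.9710

R(A) = exp(−0.0000395 × 2000) = 0.924040
R(B) = exp(−0.0000854 × 2000) = 0.842990
R(C) = exp(−0.0000422 × 2000) = 0.919064
R(D) = exp(−0.0000860 × 2000) = 0.841979
R(E) = exp(−0.000115 × 2000) = 0.794534
Parallel (B and C): 1 − (1 − 0.842990)(1 − 0.919064) = 0.987292
Series (A and [0.987292]): 0.924040 × 0.987292 = 0.912297
Series (D and E): 0.841979 × 0.794534 = 0.668981
Parallel ([0.912297] and [0.668981]): 1 − (1 − 0.912297)(1 − 0.668981) = 0.9710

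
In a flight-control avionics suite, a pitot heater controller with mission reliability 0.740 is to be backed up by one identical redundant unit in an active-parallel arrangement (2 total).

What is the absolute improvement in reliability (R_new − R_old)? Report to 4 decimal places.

0.1924

R_before = 0.740
R_after = 1 − (1 − 0.740)^2 = 0.9324
ΔR = 0.9324 − 0.740 = 0.1924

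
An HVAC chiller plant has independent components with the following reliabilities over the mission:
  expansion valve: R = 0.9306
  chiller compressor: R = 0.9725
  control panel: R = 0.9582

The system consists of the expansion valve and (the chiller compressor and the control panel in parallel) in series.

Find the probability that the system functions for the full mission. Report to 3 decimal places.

0.930

Parallel (chiller compressor and control panel): 1 − (1 − 0.97250)(1 − 0.95820) = 0.99885
Series (expansion valve and [0.99885]): 0.93060 × 0.99885 = 0.930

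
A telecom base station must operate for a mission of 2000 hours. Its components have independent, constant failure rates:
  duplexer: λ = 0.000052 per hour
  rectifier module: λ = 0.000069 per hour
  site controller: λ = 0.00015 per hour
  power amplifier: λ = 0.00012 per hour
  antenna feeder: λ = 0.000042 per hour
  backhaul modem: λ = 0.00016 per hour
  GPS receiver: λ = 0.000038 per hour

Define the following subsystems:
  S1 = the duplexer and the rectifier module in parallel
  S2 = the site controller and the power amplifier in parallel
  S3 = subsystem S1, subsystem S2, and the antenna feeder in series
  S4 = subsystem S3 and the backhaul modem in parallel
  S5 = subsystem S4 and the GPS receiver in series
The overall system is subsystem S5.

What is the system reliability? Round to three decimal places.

0.891

R(duplexer) = exp(−0.000052 × 2000) = 0.90123
R(rectifier module) = exp(−0.000069 × 2000) = 0.87110
R(site controller) = exp(−0.00015 × 2000) = 0.74082
R(power amplifier) = exp(−0.00012 × 2000) = 0.78663
R(antenna feeder) = exp(−0.000042 × 2000) = 0.91943
R(backhaul modem) = exp(−0.00016 × 2000) = 0.72615
R(GPS receiver) = exp(−0.000038 × 2000) = 0.92682
Parallel (duplexer and rectifier module): 1 − (1 − 0.90123)(1 − 0.87110) = 0.98727
Parallel (site controller and power amplifier): 1 − (1 − 0.74082)(1 − 0.78663) = 0.94470
Series ([0.98727], [0.94470], and antenna feeder): 0.98727 × 0.94470 × 0.91943 = 0.85753
Parallel ([0.85753] and backhaul modem): 1 − (1 − 0.85753)(1 − 0.72615) = 0.96098
Series ([0.96098] and GPS receiver): 0.96098 × 0.92682 = 0.891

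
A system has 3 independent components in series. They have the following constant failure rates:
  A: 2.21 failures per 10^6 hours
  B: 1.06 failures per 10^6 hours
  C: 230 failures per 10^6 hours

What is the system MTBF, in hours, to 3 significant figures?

4290

Series of exponential components: λ_sys = Σ λ_i
λ_sys = 0.00000221 + 0.00000106 + 0.000230 = 2.3327e-04 /h
MTBF = 1 / λ_sys = 4290 h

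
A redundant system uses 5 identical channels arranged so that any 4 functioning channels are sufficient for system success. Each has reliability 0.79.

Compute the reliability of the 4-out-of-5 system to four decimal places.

R = Σ_{i=4}^{5} C(5,i) p^i (1−p)^{5−i} with p = 0.79
C(5,4)·0.79^4·0.21^1 = 0.408976
C(5,5)·0.79^5·0.21^0 = 0.307706
Sum = 0.7167

0.7167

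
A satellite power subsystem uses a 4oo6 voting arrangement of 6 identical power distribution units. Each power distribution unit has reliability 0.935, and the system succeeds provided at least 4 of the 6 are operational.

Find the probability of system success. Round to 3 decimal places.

R = Σ_{i=4}^{6} C(6,i) p^i (1−p)^{6−i} with p = 0.935
C(6,4)·0.935^4·0.065^2 = 0.04844
C(6,5)·0.935^5·0.065^1 = 0.27869
C(6,6)·0.935^6·0.065^0 = 0.66814
Sum = 0.995

0.995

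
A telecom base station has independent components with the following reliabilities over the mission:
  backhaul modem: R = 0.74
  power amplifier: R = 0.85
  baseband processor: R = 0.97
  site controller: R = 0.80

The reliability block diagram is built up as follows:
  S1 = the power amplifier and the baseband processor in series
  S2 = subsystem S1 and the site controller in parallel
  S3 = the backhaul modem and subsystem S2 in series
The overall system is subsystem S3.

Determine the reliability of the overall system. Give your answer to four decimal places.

Series (power amplifier and baseband processor): 0.850000 × 0.970000 = 0.824500
Parallel ([0.824500] and site controller): 1 − (1 − 0.824500)(1 − 0.800000) = 0.964900
Series (backhaul modem and [0.964900]): 0.740000 × 0.964900 = 0.7140

0.7140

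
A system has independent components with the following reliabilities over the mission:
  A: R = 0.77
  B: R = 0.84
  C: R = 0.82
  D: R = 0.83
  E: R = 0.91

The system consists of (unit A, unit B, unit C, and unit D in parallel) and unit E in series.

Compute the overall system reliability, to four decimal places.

0.9090

Parallel (A, B, C, and D): 1 − (1 − 0.770000)(1 − 0.840000)(1 − 0.820000)(1 − 0.830000) = 0.998874
Series ([0.998874] and E): 0.998874 × 0.910000 = 0.9090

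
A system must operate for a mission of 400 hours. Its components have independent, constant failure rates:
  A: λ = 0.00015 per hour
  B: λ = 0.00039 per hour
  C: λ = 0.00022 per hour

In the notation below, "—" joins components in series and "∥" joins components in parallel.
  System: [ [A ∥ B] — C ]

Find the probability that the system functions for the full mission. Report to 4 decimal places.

0.9081

R(A) = exp(−0.00015 × 400) = 0.941765
R(B) = exp(−0.00039 × 400) = 0.855559
R(C) = exp(−0.00022 × 400) = 0.915761
Parallel (A and B): 1 − (1 − 0.941765)(1 − 0.855559) = 0.991588
Series ([0.991588] and C): 0.991588 × 0.915761 = 0.9081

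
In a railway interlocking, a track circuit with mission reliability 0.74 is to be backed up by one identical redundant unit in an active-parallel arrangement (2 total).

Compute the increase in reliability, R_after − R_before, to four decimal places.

R_before = 0.74
R_after = 1 − (1 − 0.74)^2 = 0.9324
ΔR = 0.9324 − 0.74 = 0.1924

0.1924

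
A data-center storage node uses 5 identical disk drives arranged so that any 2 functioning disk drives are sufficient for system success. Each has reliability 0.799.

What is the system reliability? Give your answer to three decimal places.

R = Σ_{i=2}^{5} C(5,i) p^i (1−p)^{5−i} with p = 0.799
C(5,2)·0.799^2·0.201^3 = 0.05184
C(5,3)·0.799^3·0.201^2 = 0.20608
C(5,4)·0.799^4·0.201^1 = 0.40959
C(5,5)·0.799^5·0.201^0 = 0.32564
Sum = 0.993

0.993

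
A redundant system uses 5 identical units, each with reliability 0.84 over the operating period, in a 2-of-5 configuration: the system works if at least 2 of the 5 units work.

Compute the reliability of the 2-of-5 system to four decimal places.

0.9971

R = Σ_{i=2}^{5} C(5,i) p^i (1−p)^{5−i} with p = 0.84
C(5,2)·0.84^2·0.16^3 = 0.028901
C(5,3)·0.84^3·0.16^2 = 0.151732
C(5,4)·0.84^4·0.16^1 = 0.398297
C(5,5)·0.84^5·0.16^0 = 0.418212
Sum = 0.9971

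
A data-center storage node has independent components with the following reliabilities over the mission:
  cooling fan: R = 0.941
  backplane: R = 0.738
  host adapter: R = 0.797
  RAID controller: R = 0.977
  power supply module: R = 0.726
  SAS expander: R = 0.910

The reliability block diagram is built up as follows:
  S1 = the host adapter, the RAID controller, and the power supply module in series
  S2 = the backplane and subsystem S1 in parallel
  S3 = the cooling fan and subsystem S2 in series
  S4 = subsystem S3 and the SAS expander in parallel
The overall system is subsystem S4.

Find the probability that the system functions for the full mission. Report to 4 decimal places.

0.9850

Series (host adapter, RAID controller, and power supply module): 0.797000 × 0.977000 × 0.726000 = 0.565314
Parallel (backplane and [0.565314]): 1 − (1 − 0.738000)(1 − 0.565314) = 0.886112
Series (cooling fan and [0.886112]): 0.941000 × 0.886112 = 0.833831
Parallel ([0.833831] and SAS expander): 1 − (1 − 0.833831)(1 − 0.910000) = 0.9850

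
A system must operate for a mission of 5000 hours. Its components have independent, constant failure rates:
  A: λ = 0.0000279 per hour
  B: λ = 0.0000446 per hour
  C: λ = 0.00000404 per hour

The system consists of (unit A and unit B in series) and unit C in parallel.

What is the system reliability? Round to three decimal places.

0.994

R(A) = exp(−0.0000279 × 5000) = 0.86979
R(B) = exp(−0.0000446 × 5000) = 0.80011
R(C) = exp(−0.00000404 × 5000) = 0.98000
Series (A and B): 0.86979 × 0.80011 = 0.69593
Parallel ([0.69593] and C): 1 − (1 − 0.69593)(1 − 0.98000) = 0.994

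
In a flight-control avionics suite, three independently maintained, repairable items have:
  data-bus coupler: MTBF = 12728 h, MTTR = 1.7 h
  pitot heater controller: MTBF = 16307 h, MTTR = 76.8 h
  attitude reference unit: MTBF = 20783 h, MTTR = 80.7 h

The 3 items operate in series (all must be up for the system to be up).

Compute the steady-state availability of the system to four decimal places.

0.9913

A(data-bus coupler) = MTBF/(MTBF+MTTR) = 12728/(12728+1.7) = 0.999866
A(pitot heater controller) = MTBF/(MTBF+MTTR) = 16307/(16307+76.8) = 0.995312
A(attitude reference unit) = MTBF/(MTBF+MTTR) = 20783/(20783+80.7) = 0.996132
Series availability: 0.999866 × 0.995312 × 0.996132 = 0.9913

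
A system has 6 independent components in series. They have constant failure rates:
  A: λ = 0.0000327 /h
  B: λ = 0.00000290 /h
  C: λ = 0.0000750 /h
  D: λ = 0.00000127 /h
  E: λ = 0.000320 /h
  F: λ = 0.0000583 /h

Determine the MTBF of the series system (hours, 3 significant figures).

Series of exponential components: λ_sys = Σ λ_i
λ_sys = 0.0000327 + 0.00000290 + 0.0000750 + 0.00000127 + 0.000320 + 0.0000583 = 4.9017e-04 /h
MTBF = 1 / λ_sys = 2040 h

2040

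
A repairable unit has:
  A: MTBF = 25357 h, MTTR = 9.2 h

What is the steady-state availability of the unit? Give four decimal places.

0.9996

A(A) = MTBF/(MTBF+MTTR) = 25357/(25357+9.2) = 0.9996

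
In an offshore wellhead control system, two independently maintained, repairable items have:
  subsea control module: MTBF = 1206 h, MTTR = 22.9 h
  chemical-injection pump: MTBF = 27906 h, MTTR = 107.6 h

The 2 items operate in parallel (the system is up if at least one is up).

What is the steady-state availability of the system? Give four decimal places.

0.9999

A(subsea control module) = MTBF/(MTBF+MTTR) = 1206/(1206+22.9) = 0.981365
A(chemical-injection pump) = MTBF/(MTBF+MTTR) = 27906/(27906+107.6) = 0.996159
Parallel availability: 1 − (1 − 0.981365)(1 − 0.996159) = 0.9999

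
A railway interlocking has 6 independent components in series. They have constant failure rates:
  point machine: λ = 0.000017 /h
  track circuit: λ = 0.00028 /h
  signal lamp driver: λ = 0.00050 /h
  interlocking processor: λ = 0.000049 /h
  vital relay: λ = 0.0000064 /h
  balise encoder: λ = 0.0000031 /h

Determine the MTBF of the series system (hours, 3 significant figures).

1170

Series of exponential components: λ_sys = Σ λ_i
λ_sys = 0.000017 + 0.00028 + 0.00050 + 0.000049 + 0.0000064 + 0.0000031 = 8.5550e-04 /h
MTBF = 1 / λ_sys = 1170 h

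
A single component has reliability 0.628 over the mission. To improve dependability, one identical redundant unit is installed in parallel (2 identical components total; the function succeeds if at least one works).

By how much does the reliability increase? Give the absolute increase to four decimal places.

0.2336

R_before = 0.628
R_after = 1 − (1 − 0.628)^2 = 0.8616
ΔR = 0.8616 − 0.628 = 0.2336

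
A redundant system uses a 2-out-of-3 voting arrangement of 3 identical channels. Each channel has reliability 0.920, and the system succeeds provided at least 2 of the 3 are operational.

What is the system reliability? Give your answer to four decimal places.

R = Σ_{i=2}^{3} C(3,i) p^i (1−p)^{3−i} with p = 0.920
C(3,2)·0.920^2·0.080^1 = 0.203136
C(3,3)·0.920^3·0.080^0 = 0.778688
Sum = 0.9818

0.9818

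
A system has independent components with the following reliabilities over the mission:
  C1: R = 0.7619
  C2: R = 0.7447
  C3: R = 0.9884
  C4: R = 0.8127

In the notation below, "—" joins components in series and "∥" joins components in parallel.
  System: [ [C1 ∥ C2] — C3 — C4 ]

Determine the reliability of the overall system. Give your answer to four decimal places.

0.7544

Parallel (C1 and C2): 1 − (1 − 0.761900)(1 − 0.744700) = 0.939213
Series ([0.939213], C3, and C4): 0.939213 × 0.988400 × 0.812700 = 0.7544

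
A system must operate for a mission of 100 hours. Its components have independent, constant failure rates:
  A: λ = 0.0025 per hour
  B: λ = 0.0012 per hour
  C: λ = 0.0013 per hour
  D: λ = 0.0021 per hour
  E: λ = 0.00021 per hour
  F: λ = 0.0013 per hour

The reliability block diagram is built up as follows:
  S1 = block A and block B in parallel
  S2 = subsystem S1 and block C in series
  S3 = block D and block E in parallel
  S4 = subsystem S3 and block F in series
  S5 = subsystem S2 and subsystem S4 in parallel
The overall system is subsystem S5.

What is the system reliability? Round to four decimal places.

0.9820

R(A) = exp(−0.0025 × 100) = 0.778801
R(B) = exp(−0.0012 × 100) = 0.886920
R(C) = exp(−0.0013 × 100) = 0.878095
R(D) = exp(−0.0021 × 100) = 0.810584
R(E) = exp(−0.00021 × 100) = 0.979219
R(F) = exp(−0.0013 × 100) = 0.878095
Parallel (A and B): 1 − (1 − 0.778801)(1 − 0.886920) = 0.974987
Series ([0.974987] and C): 0.974987 × 0.878095 = 0.856131
Parallel (D and E): 1 − (1 − 0.810584)(1 − 0.979219) = 0.996064
Series ([0.996064] and F): 0.996064 × 0.878095 = 0.874639
Parallel ([0.856131] and [0.874639]): 1 − (1 − 0.856131)(1 − 0.874639) = 0.9820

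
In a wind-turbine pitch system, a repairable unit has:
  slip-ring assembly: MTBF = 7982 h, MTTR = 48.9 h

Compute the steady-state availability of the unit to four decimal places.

A(slip-ring assembly) = MTBF/(MTBF+MTTR) = 7982/(7982+48.9) = 0.9939

0.9939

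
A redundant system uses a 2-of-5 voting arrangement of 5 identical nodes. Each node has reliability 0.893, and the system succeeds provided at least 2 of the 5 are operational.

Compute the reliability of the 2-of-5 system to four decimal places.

0.9994

R = Σ_{i=2}^{5} C(5,i) p^i (1−p)^{5−i} with p = 0.893
C(5,2)·0.893^2·0.107^3 = 0.009769
C(5,3)·0.893^3·0.107^2 = 0.081531
C(5,4)·0.893^4·0.107^1 = 0.340220
C(5,5)·0.893^5·0.107^0 = 0.567881
Sum = 0.9994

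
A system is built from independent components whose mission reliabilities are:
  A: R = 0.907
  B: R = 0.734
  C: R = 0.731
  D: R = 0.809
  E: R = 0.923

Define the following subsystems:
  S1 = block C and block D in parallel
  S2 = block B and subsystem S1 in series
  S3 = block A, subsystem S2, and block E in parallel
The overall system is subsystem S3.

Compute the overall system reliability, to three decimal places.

Parallel (C and D): 1 − (1 − 0.73100)(1 − 0.80900) = 0.94862
Series (B and [0.94862]): 0.73400 × 0.94862 = 0.69629
Parallel (A, [0.69629], and E): 1 − (1 − 0.90700)(1 − 0.69629)(1 − 0.92300) = 0.998

0.998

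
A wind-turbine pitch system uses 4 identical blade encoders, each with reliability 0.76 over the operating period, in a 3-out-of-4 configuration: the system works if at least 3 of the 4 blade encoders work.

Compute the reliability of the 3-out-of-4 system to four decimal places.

R = Σ_{i=3}^{4} C(4,i) p^i (1−p)^{4−i} with p = 0.76
C(4,3)·0.76^3·0.24^1 = 0.421417
C(4,4)·0.76^4·0.24^0 = 0.333622
Sum = 0.7550

0.7550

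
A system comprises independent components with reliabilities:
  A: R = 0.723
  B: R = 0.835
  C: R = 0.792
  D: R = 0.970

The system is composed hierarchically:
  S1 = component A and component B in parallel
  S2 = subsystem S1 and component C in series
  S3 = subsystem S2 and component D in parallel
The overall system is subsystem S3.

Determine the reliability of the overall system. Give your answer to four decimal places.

Parallel (A and B): 1 − (1 − 0.723000)(1 − 0.835000) = 0.954295
Series ([0.954295] and C): 0.954295 × 0.792000 = 0.755802
Parallel ([0.755802] and D): 1 − (1 − 0.755802)(1 − 0.970000) = 0.9927

0.9927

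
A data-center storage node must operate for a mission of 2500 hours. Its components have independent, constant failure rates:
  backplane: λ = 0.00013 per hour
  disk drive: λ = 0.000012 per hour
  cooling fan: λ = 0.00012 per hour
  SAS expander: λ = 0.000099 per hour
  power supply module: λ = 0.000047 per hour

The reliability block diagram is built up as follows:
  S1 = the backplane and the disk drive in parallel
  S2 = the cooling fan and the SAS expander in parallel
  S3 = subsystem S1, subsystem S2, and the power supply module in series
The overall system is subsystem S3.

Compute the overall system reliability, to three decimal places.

0.832

R(backplane) = exp(−0.00013 × 2500) = 0.72253
R(disk drive) = exp(−0.000012 × 2500) = 0.97045
R(cooling fan) = exp(−0.00012 × 2500) = 0.74082
R(SAS expander) = exp(−0.000099 × 2500) = 0.78075
R(power supply module) = exp(−0.000047 × 2500) = 0.88914
Parallel (backplane and disk drive): 1 − (1 − 0.72253)(1 − 0.97045) = 0.99180
Parallel (cooling fan and SAS expander): 1 − (1 − 0.74082)(1 − 0.78075) = 0.94317
Series ([0.99180], [0.94317], and power supply module): 0.99180 × 0.94317 × 0.88914 = 0.832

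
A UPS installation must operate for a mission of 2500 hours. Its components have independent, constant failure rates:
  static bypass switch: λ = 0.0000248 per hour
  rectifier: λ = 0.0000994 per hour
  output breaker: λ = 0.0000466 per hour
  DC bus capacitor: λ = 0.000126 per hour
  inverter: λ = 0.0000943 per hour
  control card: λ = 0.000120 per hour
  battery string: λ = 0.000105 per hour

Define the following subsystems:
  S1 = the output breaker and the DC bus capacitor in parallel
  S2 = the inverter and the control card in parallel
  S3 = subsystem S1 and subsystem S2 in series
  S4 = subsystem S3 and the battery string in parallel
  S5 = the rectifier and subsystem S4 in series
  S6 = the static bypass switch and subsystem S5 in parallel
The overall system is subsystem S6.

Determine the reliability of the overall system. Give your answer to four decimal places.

R(static bypass switch) = exp(−0.0000248 × 2500) = 0.939883
R(rectifier) = exp(−0.0000994 × 2500) = 0.779970
R(output breaker) = exp(−0.0000466 × 2500) = 0.890030
R(DC bus capacitor) = exp(−0.000126 × 2500) = 0.729789
R(inverter) = exp(−0.0000943 × 2500) = 0.789978
R(control card) = exp(−0.000120 × 2500) = 0.740818
R(battery string) = exp(−0.000105 × 2500) = 0.769126
Parallel (output breaker and DC bus capacitor): 1 − (1 − 0.890030)(1 − 0.729789) = 0.970285
Parallel (inverter and control card): 1 − (1 − 0.789978)(1 − 0.740818) = 0.945566
Series ([0.970285] and [0.945566]): 0.970285 × 0.945566 = 0.917469
Parallel ([0.917469] and battery string): 1 − (1 − 0.917469)(1 − 0.769126) = 0.980946
Series (rectifier and [0.980946]): 0.779970 × 0.980946 = 0.765108
Parallel (static bypass switch and [0.765108]): 1 − (1 − 0.939883)(1 − 0.765108) = 0.9859

0.9859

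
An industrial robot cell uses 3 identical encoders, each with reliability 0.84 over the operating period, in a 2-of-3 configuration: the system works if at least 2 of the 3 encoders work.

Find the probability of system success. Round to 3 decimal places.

0.931

R = Σ_{i=2}^{3} C(3,i) p^i (1−p)^{3−i} with p = 0.84
C(3,2)·0.84^2·0.16^1 = 0.33869
C(3,3)·0.84^3·0.16^0 = 0.59270
Sum = 0.931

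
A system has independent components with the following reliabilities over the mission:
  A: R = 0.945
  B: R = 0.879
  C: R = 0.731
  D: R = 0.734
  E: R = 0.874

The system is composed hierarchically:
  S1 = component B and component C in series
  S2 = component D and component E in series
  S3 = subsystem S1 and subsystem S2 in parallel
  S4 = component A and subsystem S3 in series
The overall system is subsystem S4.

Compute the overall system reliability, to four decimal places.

0.8239

Series (B and C): 0.879000 × 0.731000 = 0.642549
Series (D and E): 0.734000 × 0.874000 = 0.641516
Parallel ([0.642549] and [0.641516]): 1 − (1 − 0.642549)(1 − 0.641516) = 0.871860
Series (A and [0.871860]): 0.945000 × 0.871860 = 0.8239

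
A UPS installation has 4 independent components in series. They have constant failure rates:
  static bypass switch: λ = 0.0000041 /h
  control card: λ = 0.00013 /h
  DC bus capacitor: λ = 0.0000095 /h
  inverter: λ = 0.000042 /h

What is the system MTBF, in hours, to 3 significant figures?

Series of exponential components: λ_sys = Σ λ_i
λ_sys = 0.0000041 + 0.00013 + 0.0000095 + 0.000042 = 1.8560e-04 /h
MTBF = 1 / λ_sys = 5390 h

5390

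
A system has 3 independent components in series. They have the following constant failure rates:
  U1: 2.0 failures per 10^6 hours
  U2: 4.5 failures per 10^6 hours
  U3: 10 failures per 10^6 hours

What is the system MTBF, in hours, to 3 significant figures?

60600

Series of exponential components: λ_sys = Σ λ_i
λ_sys = 0.0000020 + 0.0000045 + 0.000010 = 1.6500e-05 /h
MTBF = 1 / λ_sys = 60600 h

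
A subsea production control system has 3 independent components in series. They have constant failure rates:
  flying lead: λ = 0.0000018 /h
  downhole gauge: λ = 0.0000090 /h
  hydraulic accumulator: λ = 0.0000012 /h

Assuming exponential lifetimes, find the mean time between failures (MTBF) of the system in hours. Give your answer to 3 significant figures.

83300

Series of exponential components: λ_sys = Σ λ_i
λ_sys = 0.0000018 + 0.0000090 + 0.0000012 = 1.2000e-05 /h
MTBF = 1 / λ_sys = 83300 h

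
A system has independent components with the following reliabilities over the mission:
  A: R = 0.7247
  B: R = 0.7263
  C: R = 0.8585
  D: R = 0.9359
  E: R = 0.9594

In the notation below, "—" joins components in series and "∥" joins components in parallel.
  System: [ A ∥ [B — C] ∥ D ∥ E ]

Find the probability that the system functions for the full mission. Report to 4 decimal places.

0.9997

Series (B and C): 0.726300 × 0.858500 = 0.623529
Parallel (A, [0.623529], D, and E): 1 − (1 − 0.724700)(1 − 0.623529)(1 − 0.935900)(1 − 0.959400) = 0.9997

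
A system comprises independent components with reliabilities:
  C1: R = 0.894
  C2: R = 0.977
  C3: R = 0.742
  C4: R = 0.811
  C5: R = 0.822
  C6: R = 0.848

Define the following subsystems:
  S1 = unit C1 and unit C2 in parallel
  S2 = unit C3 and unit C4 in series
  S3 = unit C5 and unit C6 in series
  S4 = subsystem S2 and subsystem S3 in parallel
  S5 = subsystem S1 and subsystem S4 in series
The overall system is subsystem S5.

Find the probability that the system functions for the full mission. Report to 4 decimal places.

Parallel (C1 and C2): 1 − (1 − 0.894000)(1 − 0.977000) = 0.997562
Series (C3 and C4): 0.742000 × 0.811000 = 0.601762
Series (C5 and C6): 0.822000 × 0.848000 = 0.697056
Parallel ([0.601762] and [0.697056]): 1 − (1 − 0.601762)(1 − 0.697056) = 0.879356
Series ([0.997562] and [0.879356]): 0.997562 × 0.879356 = 0.8772

0.8772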